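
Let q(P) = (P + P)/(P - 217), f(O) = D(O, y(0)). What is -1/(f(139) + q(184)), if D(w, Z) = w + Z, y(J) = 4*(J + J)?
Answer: -33/4219 ≈ -0.0078218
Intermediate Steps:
y(J) = 8*J (y(J) = 4*(2*J) = 8*J)
D(w, Z) = Z + w
f(O) = O (f(O) = 8*0 + O = 0 + O = O)
q(P) = 2*P/(-217 + P) (q(P) = (2*P)/(-217 + P) = 2*P/(-217 + P))
-1/(f(139) + q(184)) = -1/(139 + 2*184/(-217 + 184)) = -1/(139 + 2*184/(-33)) = -1/(139 + 2*184*(-1/33)) = -1/(139 - 368/33) = -1/4219/33 = -1*33/4219 = -33/4219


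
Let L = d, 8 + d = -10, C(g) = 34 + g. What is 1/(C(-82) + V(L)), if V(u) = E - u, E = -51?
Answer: -1/81 ≈ -0.012346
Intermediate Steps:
d = -18 (d = -8 - 10 = -18)
L = -18
V(u) = -51 - u
1/(C(-82) + V(L)) = 1/((34 - 82) + (-51 - 1*(-18))) = 1/(-48 + (-51 + 18)) = 1/(-48 - 33) = 1/(-81) = -1/81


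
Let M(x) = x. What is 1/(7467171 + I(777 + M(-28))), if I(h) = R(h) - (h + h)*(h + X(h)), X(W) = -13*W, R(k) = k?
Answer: 1/20931944 ≈ 4.7774e-8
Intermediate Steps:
I(h) = h + 24*h**2 (I(h) = h - (h + h)*(h - 13*h) = h - 2*h*(-12*h) = h - (-24)*h**2 = h + 24*h**2)
1/(7467171 + I(777 + M(-28))) = 1/(7467171 + (777 - 28)*(1 + 24*(777 - 28))) = 1/(7467171 + 749*(1 + 24*749)) = 1/(7467171 + 749*(1 + 17976)) = 1/(7467171 + 749*17977) = 1/(7467171 + 13464773) = 1/20931944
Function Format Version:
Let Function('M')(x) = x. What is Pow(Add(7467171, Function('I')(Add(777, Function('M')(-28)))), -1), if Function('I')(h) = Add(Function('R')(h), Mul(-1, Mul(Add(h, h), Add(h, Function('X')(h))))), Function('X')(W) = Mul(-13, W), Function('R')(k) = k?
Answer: Rational(1, 20931944) ≈ 4.7774e-8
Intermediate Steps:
Function('I')(h) = Add(h, Mul(24, Pow(h, 2))) (Function('I')(h) = Add(h, Mul(-1, Mul(Add(h, h), Add(h, Mul(-13, h))))) = Add(h, Mul(-1, Mul(Mul(2, h), Mul(-12, h)))) = Add(h, Mul(-1, Mul(-24, Pow(h, 2)))) = Add(h, Mul(24, Pow(h, 2))))
Pow(Add(7467171, Function('I')(Add(777, Function('M')(-28)))), -1) = Pow(Add(7467171, Mul(Add(777, -28), Add(1, Mul(24, Add(777, -28))))), -1) = Pow(Add(7467171, Mul(749, Add(1, Mul(24, 749)))), -1) = Pow(Add(7467171, Mul(749, Add(1, 17976))), -1) = Pow(Add(7467171, Mul(749, 17977)), -1) = Pow(Add(7467171, 13464773), -1) = Pow(20931944, -1) = Rational(1, 20931944)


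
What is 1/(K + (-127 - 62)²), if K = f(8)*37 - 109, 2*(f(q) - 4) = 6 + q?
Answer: 1/36019 ≈ 2.7763e-5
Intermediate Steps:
f(q) = 7 + q/2 (f(q) = 4 + (6 + q)/2 = 4 + (3 + q/2) = 7 + q/2)
K = 298 (K = (7 + (½)*8)*37 - 109 = (7 + 4)*37 - 109 = 11*37 - 109 = 407 - 109 = 298)
1/(K + (-127 - 62)²) = 1/(298 + (-127 - 62)²) = 1/(298 + (-189)²) = 1/(298 + 35721) = 1/36019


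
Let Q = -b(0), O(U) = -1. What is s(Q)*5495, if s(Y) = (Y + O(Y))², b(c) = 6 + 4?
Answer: 664895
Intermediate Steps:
b(c) = 10
Q = -10 (Q = -1*10 = -10)
s(Y) = (-1 + Y)² (s(Y) = (Y - 1)² = (-1 + Y)²)
s(Q)*5495 = (-1 - 10)²*5495 = (-11)²*5495 = 121*5495 = 664895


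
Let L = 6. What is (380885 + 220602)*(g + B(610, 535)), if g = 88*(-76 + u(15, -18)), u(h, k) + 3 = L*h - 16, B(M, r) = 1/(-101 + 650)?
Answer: -145294598233/549 ≈ -2.6465e+8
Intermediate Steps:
B(M, r) = 1/549
u(h, k) = -19 + 6*h (u(h, k) = -3 + (6*h - 16) = -3 + (-16 + 6*h) = -19 + 6*h)
g = -440 (g = 88*(-76 + (-19 + 6*15)) = 88*(-76 + (-19 + 90)) = 88*(-76 + 71) = 88*(-5) = -440)
(380885 + 220602)*(g + B(610, 535)) = (380885 + 220602)*(-440 + 1/549) = 601487*(-241559/549) = -145294598233/549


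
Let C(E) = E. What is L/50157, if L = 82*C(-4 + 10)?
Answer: 164/16719 ≈ 0.0098092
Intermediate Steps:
L = 492 (L = 82*(-4 + 10) = 82*6 = 492)
L/50157 = 492/50157 = 492*(1/50157) = 164/16719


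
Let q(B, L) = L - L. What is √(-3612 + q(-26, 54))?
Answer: 2*I*√903 ≈ 60.1*I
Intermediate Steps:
q(B, L) = 0
√(-3612 + q(-26, 54)) = √(-3612 + 0) = √(-3612) = 2*I*√903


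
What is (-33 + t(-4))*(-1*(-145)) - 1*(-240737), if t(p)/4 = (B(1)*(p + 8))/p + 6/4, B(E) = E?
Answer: 236242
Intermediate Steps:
t(p) = 6 + 4*(8 + p)/p (t(p) = 4*((1*(p + 8))/p + 6/4) = 4*((1*(8 + p))/p + 6*(¼)) = 4*((8 + p)/p + 3/2) = 4*(3/2 + (8 + p)/p) = 6 + 4*(8 + p)/p)
(-33 + t(-4))*(-1*(-145)) - 1*(-240737) = (-33 + (10 + 32/(-4)))*(-1*(-145)) - 1*(-240737) = (-33 + (10 + 32*(-¼)))*145 + 240737 = (-33 + (10 - 8))*145 + 240737 = (-33 + 2)*145 + 240737 = -31*145 + 240737 = -4495 + 240737 = 236242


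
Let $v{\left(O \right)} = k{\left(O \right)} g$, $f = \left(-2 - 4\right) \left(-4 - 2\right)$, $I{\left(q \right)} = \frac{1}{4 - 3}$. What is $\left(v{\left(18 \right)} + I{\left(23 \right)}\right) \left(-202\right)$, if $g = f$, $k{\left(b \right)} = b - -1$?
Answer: $-138370$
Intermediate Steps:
$I{\left(q \right)} = 1$ ($I{\left(q \right)} = 1^{-1} = 1$)
$k{\left(b \right)} = 1 + b$ ($k{\left(b \right)} = b + 1 = 1 + b$)
$f = 36$ ($f = \left(-6\right) \left(-6\right) = 36$)
$g = 36$
$v{\left(O \right)} = 36 + 36 O$ ($v{\left(O \right)} = \left(1 + O\right) 36 = 36 + 36 O$)
$\left(v{\left(18 \right)} + I{\left(23 \right)}\right) \left(-202\right) = \left(\left(36 + 36 \cdot 18\right) + 1\right) \left(-202\right) = \left(\left(36 + 648\right) + 1\right) \left(-202\right) = \left(684 + 1\right) \left(-202\right) = 685 \left(-202\right) = -138370$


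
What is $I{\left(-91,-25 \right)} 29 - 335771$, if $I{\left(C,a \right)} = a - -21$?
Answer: $-335887$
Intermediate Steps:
$I{\left(C,a \right)} = 21 + a$ ($I{\left(C,a \right)} = a + 21 = 21 + a$)
$I{\left(-91,-25 \right)} 29 - 335771 = \left(21 - 25\right) 29 - 335771 = \left(-4\right) 29 - 335771 = -116 - 335771 = -335887$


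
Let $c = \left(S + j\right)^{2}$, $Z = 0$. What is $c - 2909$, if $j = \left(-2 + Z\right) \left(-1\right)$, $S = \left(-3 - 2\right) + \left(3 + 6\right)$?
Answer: $-2873$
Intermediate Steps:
$S = 4$ ($S = -5 + 9 = 4$)
$j = 2$ ($j = \left(-2 + 0\right) \left(-1\right) = \left(-2\right) \left(-1\right) = 2$)
$c = 36$ ($c = \left(4 + 2\right)^{2} = 6^{2} = 36$)
$c - 2909 = 36 - 2909 = -2873$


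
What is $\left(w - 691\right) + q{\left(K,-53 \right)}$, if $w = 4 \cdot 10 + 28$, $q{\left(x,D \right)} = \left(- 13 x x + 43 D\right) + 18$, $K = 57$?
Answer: $-45121$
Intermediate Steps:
$q{\left(x,D \right)} = 18 - 13 x^{2} + 43 D$ ($q{\left(x,D \right)} = \left(- 13 x^{2} + 43 D\right) + 18 = 18 - 13 x^{2} + 43 D$)
$w = 68$ ($w = 40 + 28 = 68$)
$\left(w - 691\right) + q{\left(K,-53 \right)} = \left(68 - 691\right) + \left(18 - 13 \cdot 57^{2} + 43 \left(-53\right)\right) = -623 - 44498 = -45121$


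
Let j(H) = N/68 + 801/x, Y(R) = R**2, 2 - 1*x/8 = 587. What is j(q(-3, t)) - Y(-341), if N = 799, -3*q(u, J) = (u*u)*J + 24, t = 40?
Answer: -60460099/520 ≈ -1.1627e+5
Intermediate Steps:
x = -4680 (x = 16 - 8*587 = 16 - 4696 = -4680)
q(u, J) = -8 - J*u**2/3 (q(u, J) = -((u*u)*J + 24)/3 = -(u**2*J + 24)/3 = -(J*u**2 + 24)/3 = -(24 + J*u**2)/3 = -8 - J*u**2/3)
j(H) = 6021/520 (j(H) = 799/68 + 801/(-4680) = 799*(1/68) + 801*(-1/4680) = 47/4 - 89/520 = 6021/520)
j(q(-3, t)) - Y(-341) = 6021/520 - 1*(-341)**2 = 6021/520 - 1*116281 = 6021/520 - 116281 = -60460099/520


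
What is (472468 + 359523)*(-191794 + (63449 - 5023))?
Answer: -110960975688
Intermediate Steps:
(472468 + 359523)*(-191794 + (63449 - 5023)) = 831991*(-191794 + 58426) = 831991*(-133368) = -110960975688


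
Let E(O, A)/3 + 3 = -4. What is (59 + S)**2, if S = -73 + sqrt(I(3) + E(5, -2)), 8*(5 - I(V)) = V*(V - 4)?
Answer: 1443/8 - 35*I*sqrt(10) ≈ 180.38 - 110.68*I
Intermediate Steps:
I(V) = 5 - V*(-4 + V)/8 (I(V) = 5 - V*(V - 4)/8 = 5 - V*(-4 + V)/8)
E(O, A) = -21 (E(O, A) = -9 + 3*(-4) = -9 - 12 = -21)
S = -73 + 5*I*sqrt(10)/4 (S = -73 + sqrt((5 + (1/2)*3 - 1/8*3**2) - 21) = -73 + sqrt((5 + 3/2 - 1/8*9) - 21) = -73 + sqrt((5 + 3/2 - 9/8) - 21) = -73 + sqrt(43/8 - 21) = -73 + sqrt(-125/8) = -73 + 5*I*sqrt(10)/4 ≈ -73.0 + 3.9528*I)
(59 + S)**2 = (59 + (-73 + 5*I*sqrt(10)/4))**2 = (-14 + 5*I*sqrt(10)/4)**2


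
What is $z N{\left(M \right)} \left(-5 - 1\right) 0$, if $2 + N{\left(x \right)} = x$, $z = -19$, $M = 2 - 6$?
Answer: $0$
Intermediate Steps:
$M = -4$ ($M = 2 - 6 = -4$)
$N{\left(x \right)} = -2 + x$
$z N{\left(M \right)} \left(-5 - 1\right) 0 = - 19 \left(-2 - 4\right) \left(-5 - 1\right) 0 = \left(-19\right) \left(-6\right) \left(\left(-6\right) 0\right) = 114 \cdot 0 = 0$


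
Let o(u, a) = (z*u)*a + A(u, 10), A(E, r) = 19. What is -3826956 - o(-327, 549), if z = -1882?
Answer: -341689261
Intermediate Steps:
o(u, a) = 19 - 1882*a*u (o(u, a) = (-1882*u)*a + 19 = -1882*a*u + 19 = 19 - 1882*a*u)
-3826956 - o(-327, 549) = -3826956 - (19 - 1882*549*(-327)) = -3826956 - (19 + 337862286) = -3826956 - 1*337862305 = -3826956 - 337862305 = -341689261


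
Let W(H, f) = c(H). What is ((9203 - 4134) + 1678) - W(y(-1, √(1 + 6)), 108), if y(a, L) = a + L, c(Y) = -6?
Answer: 6753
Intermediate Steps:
y(a, L) = L + a
W(H, f) = -6
((9203 - 4134) + 1678) - W(y(-1, √(1 + 6)), 108) = ((9203 - 4134) + 1678) - 1*(-6) = (5069 + 1678) + 6 = 6747 + 6 = 6753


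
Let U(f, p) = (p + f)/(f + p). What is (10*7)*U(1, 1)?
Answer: 70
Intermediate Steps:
U(f, p) = 1 (U(f, p) = (f + p)/(f + p) = 1)
(10*7)*U(1, 1) = (10*7)*1 = 70*1 = 70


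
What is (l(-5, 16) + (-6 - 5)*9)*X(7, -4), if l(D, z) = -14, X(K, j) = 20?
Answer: -2260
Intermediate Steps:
(l(-5, 16) + (-6 - 5)*9)*X(7, -4) = (-14 + (-6 - 5)*9)*20 = (-14 - 11*9)*20 = (-14 - 99)*20 = -113*20 = -2260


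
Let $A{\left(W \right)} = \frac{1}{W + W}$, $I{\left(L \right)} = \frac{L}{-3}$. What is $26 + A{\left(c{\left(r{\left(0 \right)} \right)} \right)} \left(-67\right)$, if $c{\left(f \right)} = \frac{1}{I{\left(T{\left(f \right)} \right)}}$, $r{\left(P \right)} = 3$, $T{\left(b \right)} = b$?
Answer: $\frac{119}{2} \approx 59.5$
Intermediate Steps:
$I{\left(L \right)} = - \frac{L}{3}$ ($I{\left(L \right)} = L \left(- \frac{1}{3}\right) = - \frac{L}{3}$)
$c{\left(f \right)} = - \frac{3}{f}$ ($c{\left(f \right)} = \frac{1}{\left(- \frac{1}{3}\right) f} = - \frac{3}{f}$)
$A{\left(W \right)} = \frac{1}{2 W}$
$26 + A{\left(c{\left(r{\left(0 \right)} \right)} \right)} \left(-67\right) = 26 + \frac{1}{2 \left(- \frac{3}{3}\right)} \left(-67\right) = 26 + \frac{1}{2 \left(\left(-3\right) \frac{1}{3}\right)} \left(-67\right) = 26 + \frac{1}{2 \left(-1\right)} \left(-67\right) = 26 + \frac{1}{2} \left(-1\right) \left(-67\right) = 26 - - \frac{67}{2} = 26 + \frac{67}{2} = \frac{119}{2}$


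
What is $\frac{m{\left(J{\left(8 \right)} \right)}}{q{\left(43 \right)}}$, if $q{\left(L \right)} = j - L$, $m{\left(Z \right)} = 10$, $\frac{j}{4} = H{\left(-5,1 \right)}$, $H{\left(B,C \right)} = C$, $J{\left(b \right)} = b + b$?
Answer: $- \frac{10}{39} \approx -0.25641$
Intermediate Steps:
$J{\left(b \right)} = 2 b$
$j = 4$ ($j = 4 \cdot 1 = 4$)
$q{\left(L \right)} = 4 - L$
$\frac{m{\left(J{\left(8 \right)} \right)}}{q{\left(43 \right)}} = \frac{10}{4 - 43} = \frac{10}{-39} = 10 \left(- \frac{1}{39}\right) = - \frac{10}{39}$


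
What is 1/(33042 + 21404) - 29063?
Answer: -1582364097/54446 ≈ -29063.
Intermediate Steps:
1/(33042 + 21404) - 29063 = 1/54446 - 29063 = -1582364097/54446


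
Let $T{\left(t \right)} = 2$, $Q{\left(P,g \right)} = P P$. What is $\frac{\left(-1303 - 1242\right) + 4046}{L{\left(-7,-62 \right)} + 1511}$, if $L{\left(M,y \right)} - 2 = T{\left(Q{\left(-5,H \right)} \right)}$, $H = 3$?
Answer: $\frac{1501}{1515} \approx 0.99076$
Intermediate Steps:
$Q{\left(P,g \right)} = P^{2}$
$L{\left(M,y \right)} = 4$ ($L{\left(M,y \right)} = 2 + 2 = 4$)
$\frac{\left(-1303 - 1242\right) + 4046}{L{\left(-7,-62 \right)} + 1511} = \frac{\left(-1303 - 1242\right) + 4046}{4 + 1511} = \frac{-2545 + 4046}{1515} = 1501 \cdot \frac{1}{1515} = \frac{1501}{1515}$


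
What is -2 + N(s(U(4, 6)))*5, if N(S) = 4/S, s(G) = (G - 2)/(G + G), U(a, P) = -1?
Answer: 34/3 ≈ 11.333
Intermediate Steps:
s(G) = (-2 + G)/(2*G) (s(G) = (-2 + G)/((2*G)) = (-2 + G)*(1/(2*G)) = (-2 + G)/(2*G))
-2 + N(s(U(4, 6)))*5 = -2 + (4/(((1/2)*(-2 - 1)/(-1))))*5 = -2 + (4/(((1/2)*(-1)*(-3))))*5 = -2 + (4/(3/2))*5 = -2 + (4*(2/3))*5 = -2 + (8/3)*5 = -2 + 40/3 = 34/3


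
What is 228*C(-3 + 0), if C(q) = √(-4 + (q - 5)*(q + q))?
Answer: 456*√11 ≈ 1512.4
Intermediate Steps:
C(q) = √(-4 + 2*q*(-5 + q)) (C(q) = √(-4 + (-5 + q)*(2*q)) = √(-4 + 2*q*(-5 + q)))
228*C(-3 + 0) = 228*√(-4 - 10*(-3 + 0) + 2*(-3 + 0)²) = 228*√(-4 - 10*(-3) + 2*(-3)²) = 228*√(-4 + 30 + 2*9) = 228*√(-4 + 30 + 18) = 228*√44 = 228*(2*√11) = 456*√11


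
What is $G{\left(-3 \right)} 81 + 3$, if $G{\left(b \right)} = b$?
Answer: $-240$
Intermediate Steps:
$G{\left(-3 \right)} 81 + 3 = \left(-3\right) 81 + 3 = -243 + 3 = -240$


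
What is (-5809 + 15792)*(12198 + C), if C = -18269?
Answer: -60606793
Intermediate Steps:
(-5809 + 15792)*(12198 + C) = (-5809 + 15792)*(12198 - 18269) = 9983*(-6071) = -60606793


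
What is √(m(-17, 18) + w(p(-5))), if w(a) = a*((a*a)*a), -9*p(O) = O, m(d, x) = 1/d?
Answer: 4*√4318/1377 ≈ 0.19088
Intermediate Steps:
p(O) = -O/9
w(a) = a⁴ (w(a) = a*(a²*a) = a*a³ = a⁴)
√(m(-17, 18) + w(p(-5))) = √(1/(-17) + (-⅑*(-5))⁴) = √(-1/17 + (5/9)⁴) = √(-1/17 + 625/6561) = √(4064/111537) = 4*√4318/1377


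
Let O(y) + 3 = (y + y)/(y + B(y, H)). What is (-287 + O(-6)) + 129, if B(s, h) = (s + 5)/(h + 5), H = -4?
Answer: -1115/7 ≈ -159.29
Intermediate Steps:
B(s, h) = (5 + s)/(5 + h)
O(y) = -3 + 2*y/(5 + 2*y) (O(y) = -3 + (y + y)/(y + (5 + y)/(5 - 4)) = -3 + (2*y)/(y + (5 + y)/1) = -3 + (2*y)/(y + 1*(5 + y)) = -3 + (2*y)/(y + (5 + y)) = -3 + (2*y)/(5 + 2*y) = -3 + 2*y/(5 + 2*y))
(-287 + O(-6)) + 129 = (-287 + (-15 - 4*(-6))/(5 + 2*(-6))) + 129 = (-287 + (-15 + 24)/(5 - 12)) + 129 = (-287 + 9/(-7)) + 129 = (-287 - ⅐*9) + 129 = (-287 - 9/7) + 129 = -2018/7 + 129 = -1115/7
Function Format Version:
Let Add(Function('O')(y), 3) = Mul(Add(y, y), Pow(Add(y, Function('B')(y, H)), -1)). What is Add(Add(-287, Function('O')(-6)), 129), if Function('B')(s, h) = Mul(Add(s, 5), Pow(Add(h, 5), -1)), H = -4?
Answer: Rational(-1115, 7) ≈ -159.29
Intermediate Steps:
Function('B')(s, h) = Mul(Pow(Add(5, h), -1), Add(5, s)) (Function('B')(s, h) = Mul(Add(5, s), Pow(Add(5, h), -1)) = Mul(Pow(Add(5, h), -1), Add(5, s)))
Function('O')(y) = Add(-3, Mul(2, y, Pow(Add(5, Mul(2, y)), -1))) (Function('O')(y) = Add(-3, Mul(Add(y, y), Pow(Add(y, Mul(Pow(Add(5, -4), -1), Add(5, y))), -1))) = Add(-3, Mul(Mul(2, y), Pow(Add(y, Mul(Pow(1, -1), Add(5, y))), -1))) = Add(-3, Mul(Mul(2, y), Pow(Add(y, Mul(1, Add(5, y))), -1))) = Add(-3, Mul(Mul(2, y), Pow(Add(y, Add(5, y)), -1))) = Add(-3, Mul(Mul(2, y), Pow(Add(5, Mul(2, y)), -1))) = Add(-3, Mul(2, y, Pow(Add(5, Mul(2, y)), -1))))
Add(Add(-287, Function('O')(-6)), 129) = Add(Add(-287, Mul(Pow(Add(5, Mul(2, -6)), -1), Add(-15, Mul(-4, -6)))), 129) = Add(Add(-287, Mul(Pow(Add(5, -12), -1), Add(-15, 24))), 129) = Add(Add(-287, Mul(Pow(-7, -1), 9)), 129) = Add(Add(-287, Mul(Rational(-1, 7), 9)), 129) = Add(Add(-287, Rational(-9, 7)), 129) = Add(Rational(-2018, 7), 129) = Rational(-1115, 7)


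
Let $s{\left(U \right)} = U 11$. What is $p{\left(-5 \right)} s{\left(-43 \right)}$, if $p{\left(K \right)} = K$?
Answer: $2365$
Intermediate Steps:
$s{\left(U \right)} = 11 U$
$p{\left(-5 \right)} s{\left(-43 \right)} = - 5 \cdot 11 \left(-43\right) = \left(-5\right) \left(-473\right) = 2365$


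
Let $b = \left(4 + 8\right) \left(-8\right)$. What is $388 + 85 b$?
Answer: $-7772$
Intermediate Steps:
$b = -96$ ($b = 12 \left(-8\right) = -96$)
$388 + 85 b = 388 + 85 \left(-96\right) = 388 - 8160 = -7772$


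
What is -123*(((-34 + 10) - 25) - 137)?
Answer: 22878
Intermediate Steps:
-123*(((-34 + 10) - 25) - 137) = -123*((-24 - 25) - 137) = -123*(-49 - 137) = -123*(-186) = 22878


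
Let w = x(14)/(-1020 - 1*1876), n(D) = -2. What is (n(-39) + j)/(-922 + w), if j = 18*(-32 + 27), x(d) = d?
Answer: 133216/1335063 ≈ 0.099783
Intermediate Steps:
j = -90 (j = 18*(-5) = -90)
w = -7/1448 (w = 14/(-1020 - 1*1876) = 14/(-1020 - 1876) = 14/(-2896) = 14*(-1/2896) = -7/1448 ≈ -0.0048343)
(n(-39) + j)/(-922 + w) = (-2 - 90)/(-922 - 7/1448) = -92/(-1335063/1448) = -92*(-1448/1335063) = 133216/1335063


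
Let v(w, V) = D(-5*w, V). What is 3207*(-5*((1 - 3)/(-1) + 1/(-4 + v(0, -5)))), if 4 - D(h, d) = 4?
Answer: -112245/4 ≈ -28061.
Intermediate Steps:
D(h, d) = 0 (D(h, d) = 4 - 1*4 = 4 - 4 = 0)
v(w, V) = 0
3207*(-5*((1 - 3)/(-1) + 1/(-4 + v(0, -5)))) = 3207*(-5*((1 - 3)/(-1) + 1/(-4 + 0))) = 3207*(-5*(-2*(-1) + 1/(-4))) = 3207*(-5*(2 - ¼)) = 3207*(-5*7/4) = 3207*(-35/4) = -112245/4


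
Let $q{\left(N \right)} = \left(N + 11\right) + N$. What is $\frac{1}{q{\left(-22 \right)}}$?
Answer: $- \frac{1}{33} \approx -0.030303$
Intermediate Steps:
$q{\left(N \right)} = 11 + 2 N$ ($q{\left(N \right)} = \left(11 + N\right) + N = 11 + 2 N$)
$\frac{1}{q{\left(-22 \right)}} = \frac{1}{11 + 2 \left(-22\right)} = \frac{1}{11 - 44} = \frac{1}{-33} = - \frac{1}{33}$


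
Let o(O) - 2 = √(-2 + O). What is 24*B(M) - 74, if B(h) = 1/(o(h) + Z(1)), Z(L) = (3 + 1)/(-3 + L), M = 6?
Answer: -62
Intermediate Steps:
Z(L) = 4/(-3 + L)
o(O) = 2 + √(-2 + O)
B(h) = (-2 + h)^(-½) (B(h) = 1/((2 + √(-2 + h)) + 4/(-3 + 1)) = 1/((2 + √(-2 + h)) + 4/(-2)) = 1/((2 + √(-2 + h)) + 4*(-½)) = 1/((2 + √(-2 + h)) - 2) = 1/(√(-2 + h)) = (-2 + h)^(-½))
24*B(M) - 74 = 24/√(-2 + 6) - 74 = 24/√4 - 74 = 24*(½) - 74 = 12 - 74 = -62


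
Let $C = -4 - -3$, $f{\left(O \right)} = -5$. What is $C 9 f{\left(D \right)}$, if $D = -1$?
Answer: $45$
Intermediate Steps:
$C = -1$ ($C = -4 + 3 = -1$)
$C 9 f{\left(D \right)} = \left(-1\right) 9 \left(-5\right) = \left(-9\right) \left(-5\right) = 45$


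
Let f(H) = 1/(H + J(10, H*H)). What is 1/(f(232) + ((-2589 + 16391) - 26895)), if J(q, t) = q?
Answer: -242/3168505 ≈ -7.6377e-5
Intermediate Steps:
f(H) = 1/(10 + H) (f(H) = 1/(H + 10) = 1/(10 + H))
1/(f(232) + ((-2589 + 16391) - 26895)) = 1/(1/(10 + 232) + ((-2589 + 16391) - 26895)) = 1/(1/242 + (13802 - 26895)) = 1/(1/242 - 13093) = 1/(-3168505/242) = -242/3168505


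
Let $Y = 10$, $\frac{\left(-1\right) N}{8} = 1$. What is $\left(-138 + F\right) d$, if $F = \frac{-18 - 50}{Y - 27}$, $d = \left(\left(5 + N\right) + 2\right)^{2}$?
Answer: $-134$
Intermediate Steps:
$N = -8$ ($N = \left(-8\right) 1 = -8$)
$d = 1$ ($d = \left(\left(5 - 8\right) + 2\right)^{2} = \left(-3 + 2\right)^{2} = \left(-1\right)^{2} = 1$)
$F = 4$ ($F = \frac{-18 - 50}{10 - 27} = - \frac{68}{-17} = \left(-68\right) \left(- \frac{1}{17}\right) = 4$)
$\left(-138 + F\right) d = \left(-138 + 4\right) 1 = \left(-134\right) 1 = -134$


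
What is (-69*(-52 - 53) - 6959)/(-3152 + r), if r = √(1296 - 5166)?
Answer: -450736/4969487 - 429*I*√430/4969487 ≈ -0.090701 - 0.0017901*I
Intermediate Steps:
r = 3*I*√430 (r = √(-3870) = 3*I*√430 ≈ 62.209*I)
(-69*(-52 - 53) - 6959)/(-3152 + r) = (-69*(-52 - 53) - 6959)/(-3152 + 3*I*√430) = (-69*(-105) - 6959)/(-3152 + 3*I*√430) = (7245 - 6959)/(-3152 + 3*I*√430) = 286/(-3152 + 3*I*√430)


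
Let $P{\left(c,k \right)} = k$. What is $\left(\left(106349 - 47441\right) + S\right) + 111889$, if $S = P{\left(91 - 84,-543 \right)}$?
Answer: $170254$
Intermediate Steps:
$S = -543$
$\left(\left(106349 - 47441\right) + S\right) + 111889 = \left(\left(106349 - 47441\right) - 543\right) + 111889 = \left(58908 - 543\right) + 111889 = 58365 + 111889 = 170254$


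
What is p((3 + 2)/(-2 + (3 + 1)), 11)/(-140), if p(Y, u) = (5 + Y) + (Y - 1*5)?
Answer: -1/28 ≈ -0.035714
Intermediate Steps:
p(Y, u) = 2*Y (p(Y, u) = (5 + Y) + (Y - 5) = (5 + Y) + (-5 + Y) = 2*Y)
p((3 + 2)/(-2 + (3 + 1)), 11)/(-140) = (2*((3 + 2)/(-2 + (3 + 1))))/(-140) = (2*(5/(-2 + 4)))*(-1/140) = (2*(5/2))*(-1/140) = 5*(-1/140) = -1/28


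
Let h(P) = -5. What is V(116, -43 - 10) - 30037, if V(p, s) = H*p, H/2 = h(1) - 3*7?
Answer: -36069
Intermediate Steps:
H = -52 (H = 2*(-5 - 3*7) = 2*(-5 - 21) = 2*(-26) = -52)
V(p, s) = -52*p
V(116, -43 - 10) - 30037 = -52*116 - 30037 = -6032 - 30037 = -36069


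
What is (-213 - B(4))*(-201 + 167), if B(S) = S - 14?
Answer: 6902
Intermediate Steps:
B(S) = -14 + S
(-213 - B(4))*(-201 + 167) = (-213 - (-14 + 4))*(-201 + 167) = (-213 - 1*(-10))*(-34) = (-213 + 10)*(-34) = -203*(-34) = 6902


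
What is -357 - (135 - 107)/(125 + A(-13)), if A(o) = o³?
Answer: -26417/74 ≈ -356.99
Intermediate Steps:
-357 - (135 - 107)/(125 + A(-13)) = -357 - (135 - 107)/(125 + (-13)³) = -357 - 28/(125 - 2197) = -357 - 28/(-2072) = -357 - 28*(-1)/2072 = -357 - 1*(-1/74) = -357 + 1/74 = -26417/74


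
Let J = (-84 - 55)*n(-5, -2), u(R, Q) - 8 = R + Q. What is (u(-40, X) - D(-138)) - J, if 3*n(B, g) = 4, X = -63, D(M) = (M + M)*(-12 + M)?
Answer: -123929/3 ≈ -41310.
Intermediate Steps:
D(M) = 2*M*(-12 + M) (D(M) = (2*M)*(-12 + M) = 2*M*(-12 + M))
n(B, g) = 4/3 (n(B, g) = (1/3)*4 = 4/3)
u(R, Q) = 8 + Q + R (u(R, Q) = 8 + (R + Q) = 8 + (Q + R) = 8 + Q + R)
J = -556/3 (J = (-84 - 55)*(4/3) = -139*4/3 = -556/3 ≈ -185.33)
(u(-40, X) - D(-138)) - J = ((8 - 63 - 40) - 2*(-138)*(-12 - 138)) - 1*(-556/3) = (-95 - 2*(-138)*(-150)) + 556/3 = (-95 - 1*41400) + 556/3 = (-95 - 41400) + 556/3 = -41495 + 556/3 = -123929/3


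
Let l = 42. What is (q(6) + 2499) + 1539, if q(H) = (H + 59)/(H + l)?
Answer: 193889/48 ≈ 4039.4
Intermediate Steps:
q(H) = (59 + H)/(42 + H) (q(H) = (H + 59)/(H + 42) = (59 + H)/(42 + H))
(q(6) + 2499) + 1539 = ((59 + 6)/(42 + 6) + 2499) + 1539 = (65/48 + 2499) + 1539 = 120017/48 + 1539 = 193889/48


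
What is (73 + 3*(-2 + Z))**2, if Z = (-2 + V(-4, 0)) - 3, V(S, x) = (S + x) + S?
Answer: 784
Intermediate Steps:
V(S, x) = x + 2*S
Z = -13 (Z = (-2 + (0 + 2*(-4))) - 3 = (-2 + (0 - 8)) - 3 = (-2 - 8) - 3 = -10 - 3 = -13)
(73 + 3*(-2 + Z))**2 = (73 + 3*(-2 - 13))**2 = (73 + 3*(-15))**2 = (73 - 45)**2 = 28**2 = 784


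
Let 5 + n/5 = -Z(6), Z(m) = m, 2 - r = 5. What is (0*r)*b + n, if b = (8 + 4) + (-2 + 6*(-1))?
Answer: -55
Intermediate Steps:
r = -3 (r = 2 - 1*5 = 2 - 5 = -3)
n = -55 (n = -25 + 5*(-1*6) = -25 + 5*(-6) = -25 - 30 = -55)
b = 4 (b = 12 + (-2 - 6) = 12 - 8 = 4)
(0*r)*b + n = (0*(-3))*4 - 55 = 0*4 - 55 = 0 - 55 = -55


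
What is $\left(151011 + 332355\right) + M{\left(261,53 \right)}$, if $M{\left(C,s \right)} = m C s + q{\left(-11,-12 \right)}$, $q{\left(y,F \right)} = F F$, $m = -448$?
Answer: $-5713674$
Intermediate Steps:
$q{\left(y,F \right)} = F^{2}$
$M{\left(C,s \right)} = 144 - 448 C s$ ($M{\left(C,s \right)} = - 448 C s + \left(-12\right)^{2} = - 448 C s + 144 = 144 - 448 C s$)
$\left(151011 + 332355\right) + M{\left(261,53 \right)} = \left(151011 + 332355\right) + \left(144 - 116928 \cdot 53\right) = 483366 + \left(144 - 6197184\right) = 483366 - 6197040 = -5713674$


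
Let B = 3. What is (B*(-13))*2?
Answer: -78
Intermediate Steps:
(B*(-13))*2 = (3*(-13))*2 = -39*2 = -78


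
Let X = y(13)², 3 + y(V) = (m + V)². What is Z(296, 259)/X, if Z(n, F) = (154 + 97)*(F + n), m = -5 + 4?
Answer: 46435/6627 ≈ 7.0069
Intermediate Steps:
m = -1
y(V) = -3 + (-1 + V)²
Z(n, F) = 251*F + 251*n (Z(n, F) = 251*(F + n) = 251*F + 251*n)
X = 19881 (X = (-3 + (-1 + 13)²)² = (-3 + 12²)² = (-3 + 144)² = 141² = 19881)
Z(296, 259)/X = (251*259 + 251*296)/19881 = (65009 + 74296)*(1/19881) = 139305*(1/19881) = 46435/6627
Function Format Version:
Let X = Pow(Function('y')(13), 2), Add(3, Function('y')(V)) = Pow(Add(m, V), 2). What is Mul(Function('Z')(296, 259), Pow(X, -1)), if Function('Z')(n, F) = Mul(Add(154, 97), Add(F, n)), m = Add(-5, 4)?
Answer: Rational(46435, 6627) ≈ 7.0069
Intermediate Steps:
m = -1
Function('y')(V) = Add(-3, Pow(Add(-1, V), 2))
Function('Z')(n, F) = Add(Mul(251, F), Mul(251, n)) (Function('Z')(n, F) = Mul(251, Add(F, n)) = Add(Mul(251, F), Mul(251, n)))
X = 19881 (X = Pow(Add(-3, Pow(Add(-1, 13), 2)), 2) = Pow(Add(-3, Pow(12, 2)), 2) = Pow(Add(-3, 144), 2) = Pow(141, 2) = 19881)
Mul(Function('Z')(296, 259), Pow(X, -1)) = Mul(Add(Mul(251, 259), Mul(251, 296)), Pow(19881, -1)) = Mul(Add(65009, 74296), Rational(1, 19881)) = Mul(139305, Rational(1, 19881)) = Rational(46435, 6627)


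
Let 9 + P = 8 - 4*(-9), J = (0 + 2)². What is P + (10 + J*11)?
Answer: 89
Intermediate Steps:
J = 4 (J = 2² = 4)
P = 35 (P = -9 + (8 - 4*(-9)) = -9 + (8 + 36) = -9 + 44 = 35)
P + (10 + J*11) = 35 + (10 + 4*11) = 35 + (10 + 44) = 35 + 54 = 89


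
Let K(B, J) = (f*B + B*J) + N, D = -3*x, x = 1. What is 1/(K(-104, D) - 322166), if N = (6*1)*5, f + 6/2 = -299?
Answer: -1/290416 ≈ -3.4433e-6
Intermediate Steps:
f = -302 (f = -3 - 299 = -302)
N = 30 (N = 6*5 = 30)
D = -3 (D = -3*1 = -3)
K(B, J) = 30 - 302*B + B*J (K(B, J) = (-302*B + B*J) + 30 = 30 - 302*B + B*J)
1/(K(-104, D) - 322166) = 1/((30 - 302*(-104) - 104*(-3)) - 322166) = 1/((30 + 31408 + 312) - 322166) = 1/(31750 - 322166) = 1/(-290416) = -1/290416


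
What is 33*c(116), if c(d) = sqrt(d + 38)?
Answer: 33*sqrt(154) ≈ 409.52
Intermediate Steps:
c(d) = sqrt(38 + d)
33*c(116) = 33*sqrt(38 + 116) = 33*sqrt(154)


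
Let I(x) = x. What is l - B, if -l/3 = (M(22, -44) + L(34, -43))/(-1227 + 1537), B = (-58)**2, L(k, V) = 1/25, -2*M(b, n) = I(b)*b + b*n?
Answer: -26089153/7750 ≈ -3366.3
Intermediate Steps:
M(b, n) = -b**2/2 - b*n/2 (M(b, n) = -(b*b + b*n)/2 = -(b**2 + b*n)/2 = -b**2/2 - b*n/2)
L(k, V) = 1/25
B = 3364
l = -18153/7750 (l = -3*(-1/2*22*(22 - 44) + 1/25)/(-1227 + 1537) = -3*(-1/2*22*(-22) + 1/25)/310 = -3*(242 + 1/25)/310 = -18153/(25*310) = -3*6051/7750 = -18153/7750 ≈ -2.3423)
l - B = -18153/7750 - 1*3364 = -18153/7750 - 3364 = -26089153/7750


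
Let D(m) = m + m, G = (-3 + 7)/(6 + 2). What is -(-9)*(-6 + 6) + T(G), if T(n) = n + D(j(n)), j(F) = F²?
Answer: 1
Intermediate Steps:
G = ½ (G = 4/8 = 4*(⅛) = ½ ≈ 0.50000)
D(m) = 2*m
T(n) = n + 2*n²
-(-9)*(-6 + 6) + T(G) = -(-9)*(-6 + 6) + (1 + 2*(½))/2 = -(-9)*0 + (1 + 1)/2 = -3*0 + (½)*2 = 0 + 1 = 1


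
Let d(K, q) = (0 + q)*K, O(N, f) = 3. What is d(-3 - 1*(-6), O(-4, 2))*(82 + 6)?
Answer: 792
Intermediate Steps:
d(K, q) = K*q (d(K, q) = q*K = K*q)
d(-3 - 1*(-6), O(-4, 2))*(82 + 6) = ((-3 - 1*(-6))*3)*(82 + 6) = ((-3 + 6)*3)*88 = (3*3)*88 = 9*88 = 792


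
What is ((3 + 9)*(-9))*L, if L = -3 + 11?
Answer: -864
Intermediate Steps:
L = 8
((3 + 9)*(-9))*L = ((3 + 9)*(-9))*8 = (12*(-9))*8 = -108*8 = -864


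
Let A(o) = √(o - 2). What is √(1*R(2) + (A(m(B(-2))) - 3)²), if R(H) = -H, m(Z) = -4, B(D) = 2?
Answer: √(1 - 6*I*√6) ≈ 2.8045 - 2.6202*I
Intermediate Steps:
A(o) = √(-2 + o)
√(1*R(2) + (A(m(B(-2))) - 3)²) = √(1*(-1*2) + (√(-2 - 4) - 3)²) = √(1*(-2) + (√(-6) - 3)²) = √(-2 + (I*√6 - 3)²) = √(-2 + (-3 + I*√6)²)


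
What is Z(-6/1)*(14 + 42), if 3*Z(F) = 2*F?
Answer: -224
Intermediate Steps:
Z(F) = 2*F/3 (Z(F) = (2*F)/3 = 2*F/3)
Z(-6/1)*(14 + 42) = (2*(-6/1)/3)*(14 + 42) = (2*(-6*1)/3)*56 = ((⅔)*(-6))*56 = -4*56 = -224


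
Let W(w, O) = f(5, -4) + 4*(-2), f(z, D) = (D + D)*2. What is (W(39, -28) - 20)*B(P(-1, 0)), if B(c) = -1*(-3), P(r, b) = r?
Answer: -132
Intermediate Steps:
f(z, D) = 4*D (f(z, D) = (2*D)*2 = 4*D)
W(w, O) = -24 (W(w, O) = 4*(-4) + 4*(-2) = -16 - 8 = -24)
B(c) = 3
(W(39, -28) - 20)*B(P(-1, 0)) = (-24 - 20)*3 = -44*3 = -132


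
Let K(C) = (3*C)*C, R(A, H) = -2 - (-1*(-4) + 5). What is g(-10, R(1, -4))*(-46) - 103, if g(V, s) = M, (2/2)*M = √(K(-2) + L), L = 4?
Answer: -287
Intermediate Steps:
R(A, H) = -11 (R(A, H) = -2 - (4 + 5) = -2 - 1*9 = -2 - 9 = -11)
K(C) = 3*C²
M = 4 (M = √(3*(-2)² + 4) = √(3*4 + 4) = √(12 + 4) = √16 = 4)
g(V, s) = 4
g(-10, R(1, -4))*(-46) - 103 = 4*(-46) - 103 = -184 - 103 = -287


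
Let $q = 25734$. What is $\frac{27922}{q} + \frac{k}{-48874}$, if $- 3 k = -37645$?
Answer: $\frac{173623503}{209620586} \approx 0.82827$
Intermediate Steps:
$k = \frac{37645}{3}$ ($k = \left(- \frac{1}{3}\right) \left(-37645\right) = \frac{37645}{3} \approx 12548.0$)
$\frac{27922}{q} + \frac{k}{-48874} = \frac{27922}{25734} + \frac{37645}{3 \left(-48874\right)} = 27922 \cdot \frac{1}{25734} + \frac{37645}{3} \left(- \frac{1}{48874}\right) = \frac{13961}{12867} - \frac{37645}{146622} = \frac{173623503}{209620586}$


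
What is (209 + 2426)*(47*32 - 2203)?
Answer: -1841865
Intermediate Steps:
(209 + 2426)*(47*32 - 2203) = 2635*(1504 - 2203) = 2635*(-699) = -1841865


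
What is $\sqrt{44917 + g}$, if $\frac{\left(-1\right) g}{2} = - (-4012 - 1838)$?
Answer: $\sqrt{33217} \approx 182.26$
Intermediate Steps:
$g = -11700$ ($g = - 2 \left(- (-4012 - 1838)\right) = - 2 \left(\left(-1\right) \left(-5850\right)\right) = \left(-2\right) 5850 = -11700$)
$\sqrt{44917 + g} = \sqrt{44917 - 11700} = \sqrt{33217}$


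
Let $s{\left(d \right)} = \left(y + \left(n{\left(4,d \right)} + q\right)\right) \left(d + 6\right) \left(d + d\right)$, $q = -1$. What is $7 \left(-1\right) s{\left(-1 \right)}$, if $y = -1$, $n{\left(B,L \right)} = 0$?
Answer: $-140$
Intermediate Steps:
$s{\left(d \right)} = - 4 d \left(6 + d\right)$ ($s{\left(d \right)} = \left(-1 + \left(0 - 1\right)\right) \left(d + 6\right) \left(d + d\right) = \left(-1 - 1\right) \left(6 + d\right) 2 d = - 2 \cdot 2 d \left(6 + d\right) = - 4 d \left(6 + d\right)$)
$7 \left(-1\right) s{\left(-1 \right)} = 7 \left(-1\right) 4 \left(-1\right) \left(-6 - -1\right) = - 7 \cdot 4 \left(-1\right) \left(-6 + 1\right) = - 7 \cdot 4 \left(-1\right) \left(-5\right) = \left(-7\right) 20 = -140$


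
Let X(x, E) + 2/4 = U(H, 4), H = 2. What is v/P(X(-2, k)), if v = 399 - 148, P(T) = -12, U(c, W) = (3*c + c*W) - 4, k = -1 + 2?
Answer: -251/12 ≈ -20.917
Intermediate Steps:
k = 1
U(c, W) = -4 + 3*c + W*c (U(c, W) = (3*c + W*c) - 4 = -4 + 3*c + W*c)
X(x, E) = 19/2 (X(x, E) = -½ + (-4 + 3*2 + 4*2) = -½ + (-4 + 6 + 8) = -½ + 10 = 19/2)
v = 251
v/P(X(-2, k)) = 251/(-12) = 251*(-1/12) = -251/12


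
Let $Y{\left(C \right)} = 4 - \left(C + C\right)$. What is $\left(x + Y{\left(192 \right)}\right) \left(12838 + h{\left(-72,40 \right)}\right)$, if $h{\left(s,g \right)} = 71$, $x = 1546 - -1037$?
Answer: $28438527$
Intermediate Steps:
$x = 2583$ ($x = 1546 + 1037 = 2583$)
$Y{\left(C \right)} = 4 - 2 C$
$\left(x + Y{\left(192 \right)}\right) \left(12838 + h{\left(-72,40 \right)}\right) = \left(2583 + \left(4 - 384\right)\right) \left(12838 + 71\right) = \left(2583 + \left(4 - 384\right)\right) 12909 = \left(2583 - 380\right) 12909 = 2203 \cdot 12909 = 28438527$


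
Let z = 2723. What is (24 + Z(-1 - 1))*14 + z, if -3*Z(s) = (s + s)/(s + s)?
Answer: 9163/3 ≈ 3054.3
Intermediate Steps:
Z(s) = -⅓ (Z(s) = -(s + s)/(3*(s + s)) = -2*s/(3*(2*s)) = -2*s*1/(2*s)/3 = -⅓*1 = -⅓)
(24 + Z(-1 - 1))*14 + z = (24 - ⅓)*14 + 2723 = (71/3)*14 + 2723 = 994/3 + 2723 = 9163/3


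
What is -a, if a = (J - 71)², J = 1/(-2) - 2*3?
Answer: -24025/4 ≈ -6006.3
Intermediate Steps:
J = -13/2 (J = -½ - 6 = -13/2 ≈ -6.5000)
a = 24025/4 (a = (-13/2 - 71)² = (-155/2)² = 24025/4 ≈ 6006.3)
-a = -1*24025/4 = -24025/4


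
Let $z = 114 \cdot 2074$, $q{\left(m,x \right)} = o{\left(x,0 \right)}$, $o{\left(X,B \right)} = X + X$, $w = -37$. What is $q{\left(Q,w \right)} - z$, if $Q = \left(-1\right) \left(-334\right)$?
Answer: $-236510$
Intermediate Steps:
$o{\left(X,B \right)} = 2 X$
$Q = 334$
$q{\left(m,x \right)} = 2 x$
$z = 236436$
$q{\left(Q,w \right)} - z = 2 \left(-37\right) - 236436 = -74 - 236436 = -236510$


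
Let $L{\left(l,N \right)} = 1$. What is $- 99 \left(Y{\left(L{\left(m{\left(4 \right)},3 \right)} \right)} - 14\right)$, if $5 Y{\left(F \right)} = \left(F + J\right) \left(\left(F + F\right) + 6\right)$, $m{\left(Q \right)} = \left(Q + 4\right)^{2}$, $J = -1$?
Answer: $1386$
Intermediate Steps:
$m{\left(Q \right)} = \left(4 + Q\right)^{2}$
$Y{\left(F \right)} = \frac{\left(-1 + F\right) \left(6 + 2 F\right)}{5}$ ($Y{\left(F \right)} = \frac{\left(F - 1\right) \left(\left(F + F\right) + 6\right)}{5} = \frac{\left(-1 + F\right) \left(2 F + 6\right)}{5} = \frac{\left(-1 + F\right) \left(6 + 2 F\right)}{5}$)
$- 99 \left(Y{\left(L{\left(m{\left(4 \right)},3 \right)} \right)} - 14\right) = - 99 \left(\left(- \frac{6}{5} + \frac{2 \cdot 1^{2}}{5} + \frac{4}{5} \cdot 1\right) - 14\right) = - 99 \left(\left(- \frac{6}{5} + \frac{2}{5} \cdot 1 + \frac{4}{5}\right) - 14\right) = - 99 \left(\left(- \frac{6}{5} + \frac{2}{5} + \frac{4}{5}\right) - 14\right) = - 99 \left(0 - 14\right) = \left(-99\right) \left(-14\right) = 1386$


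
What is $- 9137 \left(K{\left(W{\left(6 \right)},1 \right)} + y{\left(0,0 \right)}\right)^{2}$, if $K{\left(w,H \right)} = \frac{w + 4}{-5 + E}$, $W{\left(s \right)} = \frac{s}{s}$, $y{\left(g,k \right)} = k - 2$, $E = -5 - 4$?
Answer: $- \frac{9950193}{196} \approx -50766.0$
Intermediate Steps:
$E = -9$ ($E = -5 - 4 = -9$)
$y{\left(g,k \right)} = -2 + k$
$W{\left(s \right)} = 1$
$K{\left(w,H \right)} = - \frac{2}{7} - \frac{w}{14}$ ($K{\left(w,H \right)} = \frac{w + 4}{-5 - 9} = \frac{4 + w}{-14} = \left(4 + w\right) \left(- \frac{1}{14}\right) = - \frac{2}{7} - \frac{w}{14}$)
$- 9137 \left(K{\left(W{\left(6 \right)},1 \right)} + y{\left(0,0 \right)}\right)^{2} = - 9137 \left(\left(- \frac{2}{7} - \frac{1}{14}\right) + \left(-2 + 0\right)\right)^{2} = - 9137 \left(\left(- \frac{2}{7} - \frac{1}{14}\right) - 2\right)^{2} = - 9137 \left(- \frac{5}{14} - 2\right)^{2} = - 9137 \left(- \frac{33}{14}\right)^{2} = \left(-9137\right) \frac{1089}{196} = - \frac{9950193}{196}$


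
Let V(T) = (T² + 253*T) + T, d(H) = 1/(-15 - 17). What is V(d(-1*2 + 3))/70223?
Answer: -8127/71908352 ≈ -0.00011302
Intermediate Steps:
d(H) = -1/32 (d(H) = 1/(-32) = -1/32)
V(T) = T² + 254*T
V(d(-1*2 + 3))/70223 = -(254 - 1/32)/32/70223 = -1/32*8127/32*(1/70223) = -8127/1024*1/70223 = -8127/71908352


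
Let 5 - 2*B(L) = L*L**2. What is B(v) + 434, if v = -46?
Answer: 98209/2 ≈ 49105.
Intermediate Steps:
B(L) = 5/2 - L**3/2 (B(L) = 5/2 - L*L**2/2 = 5/2 - L**3/2)
B(v) + 434 = (5/2 - 1/2*(-46)**3) + 434 = (5/2 - 1/2*(-97336)) + 434 = (5/2 + 48668) + 434 = 97341/2 + 434 = 98209/2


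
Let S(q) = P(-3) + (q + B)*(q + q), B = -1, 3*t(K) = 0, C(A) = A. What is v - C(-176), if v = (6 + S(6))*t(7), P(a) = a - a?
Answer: 176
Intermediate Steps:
t(K) = 0 (t(K) = (⅓)*0 = 0)
P(a) = 0
S(q) = 2*q*(-1 + q) (S(q) = 0 + (q - 1)*(q + q) = 0 + (-1 + q)*(2*q) = 0 + 2*q*(-1 + q) = 2*q*(-1 + q))
v = 0 (v = (6 + 2*6*(-1 + 6))*0 = (6 + 2*6*5)*0 = (6 + 60)*0 = 66*0 = 0)
v - C(-176) = 0 - 1*(-176) = 0 + 176 = 176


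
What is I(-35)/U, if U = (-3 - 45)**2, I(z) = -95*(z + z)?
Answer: 3325/1152 ≈ 2.8863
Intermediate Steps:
I(z) = -190*z
U = 2304 (U = (-48)**2 = 2304)
I(-35)/U = -190*(-35)/2304 = 6650*(1/2304) = 3325/1152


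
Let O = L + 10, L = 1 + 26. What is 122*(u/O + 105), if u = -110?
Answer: 460550/37 ≈ 12447.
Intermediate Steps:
L = 27
O = 37 (O = 27 + 10 = 37)
122*(u/O + 105) = 122*(-110/37 + 105) = 122*(3775/37) = 460550/37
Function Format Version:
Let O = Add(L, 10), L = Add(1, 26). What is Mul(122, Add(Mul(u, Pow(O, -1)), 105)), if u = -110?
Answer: Rational(460550, 37) ≈ 12447.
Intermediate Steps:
L = 27
O = 37 (O = Add(27, 10) = 37)
Mul(122, Add(Mul(u, Pow(O, -1)), 105)) = Mul(122, Add(Mul(-110, Pow(37, -1)), 105)) = Mul(122, Add(Mul(-110, Rational(1, 37)), 105)) = Mul(122, Add(Rational(-110, 37), 105)) = Mul(122, Rational(3775, 37)) = Rational(460550, 37)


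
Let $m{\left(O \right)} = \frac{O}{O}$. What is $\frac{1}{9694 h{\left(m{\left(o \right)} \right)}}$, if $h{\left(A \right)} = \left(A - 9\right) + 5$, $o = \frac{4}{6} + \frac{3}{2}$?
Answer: $- \frac{1}{29082} \approx -3.4386 \cdot 10^{-5}$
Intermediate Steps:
$o = \frac{13}{6}$ ($o = 4 \cdot \frac{1}{6} + 3 \cdot \frac{1}{2} = \frac{2}{3} + \frac{3}{2} = \frac{13}{6} \approx 2.1667$)
$m{\left(O \right)} = 1$
$h{\left(A \right)} = -4 + A$ ($h{\left(A \right)} = \left(-9 + A\right) + 5 = -4 + A$)
$\frac{1}{9694 h{\left(m{\left(o \right)} \right)}} = \frac{1}{9694 \left(-4 + 1\right)} = \frac{1}{9694 \left(-3\right)} = \frac{1}{9694} \left(- \frac{1}{3}\right) = - \frac{1}{29082}$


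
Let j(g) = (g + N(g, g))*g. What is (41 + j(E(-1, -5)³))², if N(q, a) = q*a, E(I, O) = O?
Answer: 3753747376681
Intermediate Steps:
N(q, a) = a*q
j(g) = g*(g + g²) (j(g) = (g + g*g)*g = (g + g²)*g = g*(g + g²))
(41 + j(E(-1, -5)³))² = (41 + ((-5)³)²*(1 + (-5)³))² = (41 + (-125)²*(1 - 125))² = (41 + 15625*(-124))² = (41 - 1937500)² = (-1937459)² = 3753747376681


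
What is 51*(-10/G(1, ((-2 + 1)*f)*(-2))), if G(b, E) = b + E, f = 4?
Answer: -170/3 ≈ -56.667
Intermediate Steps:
G(b, E) = E + b
51*(-10/G(1, ((-2 + 1)*f)*(-2))) = 51*(-10/(((-2 + 1)*4)*(-2) + 1)) = 51*(-10/(-1*4*(-2) + 1)) = 51*(-10/(-4*(-2) + 1)) = 51*(-10/(8 + 1)) = 51*(-10/9) = -170/3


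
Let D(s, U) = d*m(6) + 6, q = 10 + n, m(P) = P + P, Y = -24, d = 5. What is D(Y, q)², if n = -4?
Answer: 4356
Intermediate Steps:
m(P) = 2*P
q = 6 (q = 10 - 4 = 6)
D(s, U) = 66 (D(s, U) = 5*(2*6) + 6 = 5*12 + 6 = 60 + 6 = 66)
D(Y, q)² = 66² = 4356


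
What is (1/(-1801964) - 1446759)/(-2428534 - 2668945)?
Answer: 2607007634677/9185473648756 ≈ 0.28382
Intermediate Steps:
(1/(-1801964) - 1446759)/(-2428534 - 2668945) = (-1/1801964 - 1446759)/(-5097479) = -2607007634677/1801964*(-1/5097479) = 2607007634677/9185473648756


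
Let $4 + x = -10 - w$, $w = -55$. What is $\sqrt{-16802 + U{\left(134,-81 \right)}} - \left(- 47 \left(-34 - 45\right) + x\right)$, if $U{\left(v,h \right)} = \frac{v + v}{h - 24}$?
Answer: $-3754 + \frac{i \sqrt{185270190}}{105} \approx -3754.0 + 129.63 i$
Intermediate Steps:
$U{\left(v,h \right)} = \frac{2 v}{-24 + h}$
$x = 41$ ($x = -4 - -45 = -4 + \left(-10 + 55\right) = -4 + 45 = 41$)
$\sqrt{-16802 + U{\left(134,-81 \right)}} - \left(- 47 \left(-34 - 45\right) + x\right) = \sqrt{-16802 + 2 \cdot 134 \frac{1}{-24 - 81}} - \left(- 47 \left(-34 - 45\right) + 41\right) = \sqrt{-16802 + 2 \cdot 134 \frac{1}{-105}} - \left(- 47 \left(-34 - 45\right) + 41\right) = \sqrt{-16802 + 2 \cdot 134 \left(- \frac{1}{105}\right)} - \left(\left(-47\right) \left(-79\right) + 41\right) = \sqrt{-16802 - \frac{268}{105}} - \left(3713 + 41\right) = \sqrt{- \frac{1764478}{105}} - 3754 = \frac{i \sqrt{185270190}}{105} - 3754 = -3754 + \frac{i \sqrt{185270190}}{105}$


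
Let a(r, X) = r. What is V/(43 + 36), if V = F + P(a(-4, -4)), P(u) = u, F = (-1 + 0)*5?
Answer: -9/79 ≈ -0.11392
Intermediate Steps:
F = -5 (F = -1*5 = -5)
V = -9 (V = -5 - 4 = -9)
V/(43 + 36) = -9/(43 + 36) = -9/79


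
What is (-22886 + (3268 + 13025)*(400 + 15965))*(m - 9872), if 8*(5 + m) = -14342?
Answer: -12445184302061/4 ≈ -3.1113e+12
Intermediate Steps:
m = -7191/4 (m = -5 + (⅛)*(-14342) = -5 - 7171/4 = -7191/4 ≈ -1797.8)
(-22886 + (3268 + 13025)*(400 + 15965))*(m - 9872) = (-22886 + (3268 + 13025)*(400 + 15965))*(-7191/4 - 9872) = (-22886 + 16293*16365)*(-46679/4) = (-22886 + 266634945)*(-46679/4) = 266612059*(-46679/4) = -12445184302061/4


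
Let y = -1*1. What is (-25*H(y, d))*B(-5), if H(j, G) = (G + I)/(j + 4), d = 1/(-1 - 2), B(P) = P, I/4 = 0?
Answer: -125/9 ≈ -13.889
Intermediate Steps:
I = 0 (I = 4*0 = 0)
d = -1/3 (d = 1/(-3) = -1/3 ≈ -0.33333)
y = -1
H(j, G) = G/(4 + j) (H(j, G) = (G + 0)/(j + 4) = G/(4 + j))
(-25*H(y, d))*B(-5) = -(-25)/(3*(4 - 1))*(-5) = -(-25)/(3*3)*(-5) = -25*(-1/9)*(-5) = (25/9)*(-5) = -125/9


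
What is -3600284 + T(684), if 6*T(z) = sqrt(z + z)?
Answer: -3600284 + sqrt(38) ≈ -3.6003e+6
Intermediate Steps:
T(z) = sqrt(2)*sqrt(z)/6 (T(z) = sqrt(z + z)/6 = sqrt(2*z)/6 = (sqrt(2)*sqrt(z))/6 = sqrt(2)*sqrt(z)/6)
-3600284 + T(684) = -3600284 + sqrt(2)*sqrt(684)/6 = -3600284 + sqrt(2)*(6*sqrt(19))/6 = -3600284 + sqrt(38)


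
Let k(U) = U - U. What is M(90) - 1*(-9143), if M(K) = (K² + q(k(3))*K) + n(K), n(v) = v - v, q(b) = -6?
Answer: 16703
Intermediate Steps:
k(U) = 0
n(v) = 0
M(K) = K² - 6*K (M(K) = (K² - 6*K) + 0 = K² - 6*K)
M(90) - 1*(-9143) = 90*(-6 + 90) - 1*(-9143) = 90*84 + 9143 = 7560 + 9143 = 16703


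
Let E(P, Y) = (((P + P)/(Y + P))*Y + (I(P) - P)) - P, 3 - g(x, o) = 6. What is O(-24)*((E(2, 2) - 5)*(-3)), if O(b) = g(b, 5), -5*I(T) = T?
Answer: -333/5 ≈ -66.600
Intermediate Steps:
g(x, o) = -3 (g(x, o) = 3 - 1*6 = 3 - 6 = -3)
I(T) = -T/5
O(b) = -3
E(P, Y) = -11*P/5 + 2*P*Y/(P + Y) (E(P, Y) = (((P + P)/(Y + P))*Y + (-P/5 - P)) - P = (((2*P)/(P + Y))*Y - 6*P/5) - P = ((2*P/(P + Y))*Y - 6*P/5) - P = (2*P*Y/(P + Y) - 6*P/5) - P = (-6*P/5 + 2*P*Y/(P + Y)) - P = -11*P/5 + 2*P*Y/(P + Y))
O(-24)*((E(2, 2) - 5)*(-3)) = -3*((⅕)*2*(-1*2 - 11*2)/(2 + 2) - 5)*(-3) = -3*((⅕)*2*(-2 - 22)/4 - 5)*(-3) = -3*((⅕)*2*(¼)*(-24) - 5)*(-3) = -3*(-12/5 - 5)*(-3) = -(-111)*(-3)/5 = -3*111/5 = -333/5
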